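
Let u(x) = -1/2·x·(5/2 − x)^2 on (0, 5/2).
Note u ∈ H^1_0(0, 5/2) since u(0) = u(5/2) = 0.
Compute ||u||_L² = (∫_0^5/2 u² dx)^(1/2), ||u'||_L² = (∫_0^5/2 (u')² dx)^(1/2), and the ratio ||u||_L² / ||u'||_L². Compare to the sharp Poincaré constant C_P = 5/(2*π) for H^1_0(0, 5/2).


||u||_L² / ||u'||_L² = 5*sqrt(14)/28 < C_P = 5/(2*π).

u(x) = -1/2·x·(5/2 − x)^2, so u'(x) = (5 - 6*x)*(2*x - 5)/8.
u(x) = -1/2·x·(5/2 − x)^2 vanishes at x = 0 and x = 5/2, so u ∈ H^1_0(0, 5/2). Differentiate via the product rule and integrate the resulting polynomials term by term.
  ∫_0^5/2 u² dx = ∫_0^5/2 (x^6/4 - 5*x^5/2 + 75*x^4/8 - 125*x^3/8 + 625*x^2/64) dx. Term by term:
    ∫_0^5/2 x^6/4 dx = 78125/3584;  ∫_0^5/2 -5*x^5/2 dx = -78125/768;  ∫_0^5/2 75*x^4/8 dx = 46875/256;
    ∫_0^5/2 -125*x^3/8 dx = -78125/512;  ∫_0^5/2 625*x^2/64 dx = 78125/1536.
  Sum: 78125/3584 − 78125/768 + 46875/256 − 78125/512 + 78125/1536 = 15625/10752.
  ∫_0^5/2 (u')² dx = ∫_0^5/2 (9*x^4/4 - 15*x^3 + 275*x^2/8 - 125*x/4 + 625/64) dx. Term by term:
    ∫_0^5/2 9*x^4/4 dx = 5625/128;  ∫_0^5/2 -15*x^3 dx = -9375/64;  ∫_0^5/2 275*x^2/8 dx = 34375/192;
    ∫_0^5/2 -125*x/4 dx = -3125/32;  ∫_0^5/2 625/64 dx = 3125/128.
  Sum: 5625/128 − 9375/64 + 34375/192 − 3125/32 + 3125/128 = 625/192.
∫_0^5/2 u² dx = 15625/10752, so ||u||_L² = 125*sqrt(42)/672.
∫_0^5/2 (u')² dx = 625/192, so ||u'||_L² = 25*sqrt(3)/24.
Ratio ||u||_L² / ||u'||_L² = 5*sqrt(14)/28.
Sharp Poincaré constant on H^1_0(0, 5/2) is C_P = L/π = 5/(2*π), achieved by sin(2*π/5·x).
A polynomial bump cannot attain the sharp Poincaré constant (only the first sine eigenfunction does), so the ratio is strictly less than C_P, consistent with ||u||_L² ≤ C_P ||u'||_L².


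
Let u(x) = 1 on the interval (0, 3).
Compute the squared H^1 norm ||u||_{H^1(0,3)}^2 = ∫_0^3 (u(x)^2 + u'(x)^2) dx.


||u||_{H^1}^2 = 3

The H^1 norm (squared) on an interval (0, L) is
  ||u||_{H^1}^2 = ∫_0^L u(x)^2 dx + ∫_0^L u'(x)^2 dx.
Compute u'(x) = 0.
Then u(x)^2 = 1 and u'(x)^2 = 0.
Integrate each monomial from 0 to 3 using ∫_0^3 c·x^n dx = c·3^(n+1)/(n+1):
  ∫_0^3 u(x)^2 dx = ∫_0^3 (1) dx. Term by term:
    ∫_0^3 1 dx = 3.
  ∫_0^3 u'(x)^2 dx = ∫_0^3 (0) dx. Term by term:
    ∫_0^3 0 dx = 0.
Adding: ||u||_{H^1}^2 = 3 + 0 = 3.


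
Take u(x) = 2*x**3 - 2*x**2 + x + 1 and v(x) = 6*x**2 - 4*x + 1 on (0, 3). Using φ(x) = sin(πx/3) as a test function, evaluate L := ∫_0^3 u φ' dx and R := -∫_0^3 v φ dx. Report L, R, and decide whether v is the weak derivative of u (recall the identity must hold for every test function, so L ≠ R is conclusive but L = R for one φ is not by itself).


LHS = -132/π + 648/π^3, RHS = -132/π + 648/π^3. Yes, v = u' weakly.

u(x) = 2*x**3 - 2*x**2 + x + 1, classical derivative u'(x) = 6*x**2 - 4*x + 1.
φ(x) = sin(πx/3), so φ'(x) = π*cos(π*x/3)/3.
Note φ(0) = φ(3) = 0, so the boundary term u·φ vanishes.
LHS = ∫_0^3 u(x) φ'(x) dx = ∫_0^3 (2*π*x^3*cos(π*x/3)/3 - 2*π*x^2*cos(π*x/3)/3 + π*x*cos(π*x/3)/3 + π*cos(π*x/3)/3) dx. Term by term:
  ∫_0^3 π*cos(π*x/3)/3 dx = 0;  ∫_0^3 -2*π*x^2*cos(π*x/3)/3 dx = 36/π;  ∫_0^3 π*x*cos(π*x/3)/3 dx = -6/π;
  ∫_0^3 2*π*x^3*cos(π*x/3)/3 dx = -162/π + 648/π^3.
Sum: 0 + 36/π − 6/π + -162/π + 648/π^3 = -132/π + 648/π^3.
So LHS = -132/π + 648/π^3.
∫_0^3 v(x) φ(x) dx = ∫_0^3 (6*x^2*sin(π*x/3) - 4*x*sin(π*x/3) + sin(π*x/3)) dx. Term by term:
  ∫_0^3 -4*x*sin(π*x/3) dx = -36/π;  ∫_0^3 6*x^2*sin(π*x/3) dx = -648/π^3 + 162/π;  ∫_0^3 sin(π*x/3) dx = 6/π.
Sum: -36/π + -648/π^3 + 162/π + 6/π = -648/π^3 + 132/π.
So RHS = -∫_0^3 v(x) φ(x) dx = -132/π + 648/π^3.
LHS = RHS, so the identity holds for this test φ.
Moreover u is smooth here and v(x) = u'(x) = 6*x**2 - 4*x + 1 pointwise, so the identity holds for every test function. Hence v is the weak derivative of u.


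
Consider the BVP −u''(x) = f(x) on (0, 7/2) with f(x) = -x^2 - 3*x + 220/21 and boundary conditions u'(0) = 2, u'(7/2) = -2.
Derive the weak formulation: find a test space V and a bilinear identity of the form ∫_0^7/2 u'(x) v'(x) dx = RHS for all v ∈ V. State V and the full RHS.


V = H^1(0, 7/2) (v unrestricted at boundary; u is determined up to an additive constant); weak form: ∫_0^7/2 u'v' dx = ∫_0^7/2 (-x^2 - 3*x + 220/21) v dx − 2·v(7/2) − 2·v(0) for all v ∈ V.

Multiply both sides by a test function v and integrate from 0 to 7/2:
  ∫_0^7/2 −u''(x) v(x) dx = ∫_0^7/2 f(x) v(x) dx.
Integrate the LHS by parts once:
  ∫_0^7/2 −u'' v dx = −[u'(x) v(x)]_0^7/2 + ∫_0^7/2 u'(x) v'(x) dx.
Thus ∫_0^7/2 u'(x) v'(x) dx = ∫_0^7/2 f(x) v(x) dx + [u'(x) v(x)]_0^7/2.
Choose V so that boundary terms are either known or forced to vanish.
u has inhomogeneous Neumann u'(0) = 2, u'(7/2) = -2. [u' v]_0^7/2 = (-2)·v(7/2) − (2)·v(0) = − 2·v(7/2) − 2·v(0). Take V = H^1(0, 7/2); boundary term becomes part of RHS.
Weak formulation: find u (satisfying any essential BC) such that ∫_0^7/2 u'(x) v'(x) dx = ∫_0^7/2 f v dx − 2·v(7/2) − 2·v(0) for all v ∈ V (Neumann data are natural BCs: they enter the RHS as boundary terms).
Substituting f(x) = -x^2 - 3*x + 220/21, the right-hand side is ∫_0^7/2 (-x^2 - 3*x + 220/21) v dx − 2·v(7/2) − 2·v(0).
Compatibility check (pure Neumann): taking v ≡ 1 ∈ V gives 0 = ∫_0^7/2 f dx + (-2) − (2), i.e. ∫_0^7/2 f dx must equal u'(0) − u'(7/2) = 4. Indeed ∫_0^7/2 (-x^2 - 3*x + 220/21) dx = 4, so the data are compatible. The solution is then unique only up to an additive constant (fix it e.g. by requiring ∫_0^7/2 u dx = 0).


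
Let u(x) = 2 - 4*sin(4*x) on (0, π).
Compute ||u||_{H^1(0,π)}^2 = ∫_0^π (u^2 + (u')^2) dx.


||u||_{H^1(0,π)}^2 = 140*π

u'(x) = -16*cos(4*x).
Expand u² and (u')² and integrate term by term on (0, π), using: for integers n ≥ 1, ∫_0^π sin²(nx) dx = ∫_0^π cos²(nx) dx = π/2; for n ≠ n', ∫_0^π sin(nx)sin(n'x) dx = ∫_0^π cos(nx)cos(n'x) dx = 0; and by product-to-sum, ∫_0^π sin(nx)cos(n'x) dx = ½∫_0^π [sin((n+n')x) + sin((n−n')x)] dx, which is 0 when n+n' is even and 2n/(n²−n'²) when n+n' is odd (it need not vanish on (0, π)). For the constant mode: ∫_0^π 1 dx = π, ∫_0^π cos(nx) dx = 0, ∫_0^π sin(nx) dx = (1−(−1)^n)/n.
  u² squared terms: (2)²·∫1 dx = 4·π = 4*π;  (-4)²·∫sin(4x)² dx = 16·π/2 = 8*π.
  u² cross terms: 2·(2)·(-4)·∫1·sin(4x) dx = -16·(0) = 0.
  So ∫_0^π u² dx = 4*π + 8*π + 0 = 12*π.
  (u')² squared terms: (-16)²·∫cos(4x)² dx = 256·π/2 = 128*π.
  So ∫_0^π (u')² dx = 128*π.
||u||_{H^1}^2 = (12*π) + (128*π) = 140*π.


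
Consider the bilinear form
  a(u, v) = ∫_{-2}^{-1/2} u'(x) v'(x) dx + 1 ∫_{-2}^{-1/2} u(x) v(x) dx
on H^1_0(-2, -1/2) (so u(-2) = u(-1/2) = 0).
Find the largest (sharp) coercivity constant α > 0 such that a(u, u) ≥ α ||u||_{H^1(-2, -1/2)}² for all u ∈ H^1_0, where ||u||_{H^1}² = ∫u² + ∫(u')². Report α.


α = 1

Coercivity of a(·,·) on H^1_0(-2, -1/2) means a(u, u) ≥ α ||u||_{H^1}² for every u ∈ H^1_0.
The interval has length L = 3/2, and Poincaré/coercivity depend only on L. Here a(u, u) = ∫(u')² + (1)·∫u².
Here c = 1 ≥ 1, so a(u,u) = ∫(u')² + c∫u² ≥ ∫(u')² + ∫u² = ||u||_{H^1}², i.e. α = 1 works. No larger α is possible: a(u,u) ≥ α||u||_{H^1}² means (1−α)∫(u')² ≥ (α−c)∫u², and for the modes u_n = sin(nπ(x−x₀)/L) (x₀ the left endpoint) one has ∫u_n²/∫(u_n')² = (L/(nπ))² → 0, so a(u_n,u_n)/||u_n||_{H^1}² → 1. Hence the optimal constant is α = 1.
Therefore α = 1.


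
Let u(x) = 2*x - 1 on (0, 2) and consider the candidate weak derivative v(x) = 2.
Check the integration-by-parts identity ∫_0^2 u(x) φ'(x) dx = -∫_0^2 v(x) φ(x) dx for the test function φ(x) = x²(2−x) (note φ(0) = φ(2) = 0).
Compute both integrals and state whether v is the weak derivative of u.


LHS = -8/3, RHS = -8/3. Yes, v = u' weakly.

u(x) = 2*x - 1, classical derivative u'(x) = 2.
φ(x) = x²(2−x), so φ'(x) = x*(4 - 3*x).
Note φ(0) = φ(2) = 0, so the boundary term u·φ vanishes.
LHS = ∫_0^2 u(x) φ'(x) dx = ∫_0^2 (-6*x^3 + 11*x^2 - 4*x) dx. Term by term:
  ∫_0^2 -6*x^3 dx = -24;  ∫_0^2 11*x^2 dx = 88/3;  ∫_0^2 -4*x dx = -8.
Sum: -24 + 88/3 − 8 = -8/3.
So LHS = -8/3.
∫_0^2 v(x) φ(x) dx = ∫_0^2 (-2*x^3 + 4*x^2) dx. Term by term:
  ∫_0^2 -2*x^3 dx = -8;  ∫_0^2 4*x^2 dx = 32/3.
Sum: -8 + 32/3 = 8/3.
So RHS = -∫_0^2 v(x) φ(x) dx = -8/3.
LHS = RHS, so the identity holds for this test φ.
Moreover u is smooth here and v(x) = u'(x) = 2 pointwise, so the identity holds for every test function. Hence v is the weak derivative of u.


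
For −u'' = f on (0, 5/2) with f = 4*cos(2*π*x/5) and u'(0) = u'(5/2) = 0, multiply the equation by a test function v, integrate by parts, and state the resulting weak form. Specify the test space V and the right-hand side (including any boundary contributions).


V = H^1(0, 5/2) (no boundary constraint on v; u is determined up to an additive constant); weak form: ∫_0^5/2 u'v' dx = ∫_0^5/2 (4*cos(2*π*x/5)) v dx for all v ∈ V.

Multiply both sides by a test function v and integrate from 0 to 5/2:
  ∫_0^5/2 −u''(x) v(x) dx = ∫_0^5/2 f(x) v(x) dx.
Integrate the LHS by parts once:
  ∫_0^5/2 −u'' v dx = −[u'(x) v(x)]_0^5/2 + ∫_0^5/2 u'(x) v'(x) dx.
Thus ∫_0^5/2 u'(x) v'(x) dx = ∫_0^5/2 f(x) v(x) dx + [u'(x) v(x)]_0^5/2.
Choose V so that boundary terms are either known or forced to vanish.
u has homogeneous Neumann: u'(0) = u'(5/2) = 0. So [u' v]_0^5/2 = 0·v(5/2) − 0·v(0) = 0 for any v; take V = H^1(0, 5/2).
Weak formulation: find u (satisfying any essential BC) such that ∫_0^5/2 u'(x) v'(x) dx = ∫_0^5/2 f v dx for all v ∈ V (homogeneous Neumann, so boundary terms vanish).
Substituting f(x) = 4*cos(2*π*x/5), the right-hand side is ∫_0^5/2 (4*cos(2*π*x/5)) v dx.
Compatibility check (pure Neumann): taking v ≡ 1 ∈ V gives 0 = ∫_0^5/2 f dx + (0) − (0), i.e. ∫_0^5/2 f dx must equal u'(0) − u'(5/2) = 0. Indeed ∫_0^5/2 (4*cos(2*π*x/5)) dx = 0, so the data are compatible. The solution is then unique only up to an additive constant (fix it e.g. by requiring ∫_0^5/2 u dx = 0).


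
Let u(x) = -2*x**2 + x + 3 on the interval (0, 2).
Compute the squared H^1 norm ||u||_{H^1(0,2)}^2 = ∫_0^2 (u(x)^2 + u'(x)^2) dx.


||u||_{H^1}^2 = 584/15

The H^1 norm (squared) on an interval (0, L) is
  ||u||_{H^1}^2 = ∫_0^L u(x)^2 dx + ∫_0^L u'(x)^2 dx.
Compute u'(x) = 1 - 4*x.
Then u(x)^2 = 4*x**4 - 4*x**3 - 11*x**2 + 6*x + 9 and u'(x)^2 = 16*x**2 - 8*x + 1.
Integrate each monomial from 0 to 2 using ∫_0^2 c·x^n dx = c·2^(n+1)/(n+1):
  ∫_0^2 u(x)^2 dx = ∫_0^2 (4*x^4 - 4*x^3 - 11*x^2 + 6*x + 9) dx. Term by term:
    ∫_0^2 4*x^4 dx = 128/5;  ∫_0^2 -4*x^3 dx = -16;  ∫_0^2 -11*x^2 dx = -88/3;
    ∫_0^2 6*x dx = 12;  ∫_0^2 9 dx = 18.
  Sum: 128/5 − 16 − 88/3 + 12 + 18 = 154/15.
  ∫_0^2 u'(x)^2 dx = ∫_0^2 (16*x^2 - 8*x + 1) dx. Term by term:
    ∫_0^2 16*x^2 dx = 128/3;  ∫_0^2 -8*x dx = -16;  ∫_0^2 1 dx = 2.
  Sum: 128/3 − 16 + 2 = 86/3.
Adding: ||u||_{H^1}^2 = 154/15 + 86/3 = 584/15.


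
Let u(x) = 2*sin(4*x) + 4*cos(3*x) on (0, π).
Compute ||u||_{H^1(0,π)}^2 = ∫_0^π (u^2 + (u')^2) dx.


||u||_{H^1(0,π)}^2 = 1280/7 + 114*π

u'(x) = -12*sin(3*x) + 8*cos(4*x).
Expand u² and (u')² and integrate term by term on (0, π), using: for integers n ≥ 1, ∫_0^π sin²(nx) dx = ∫_0^π cos²(nx) dx = π/2; for n ≠ n', ∫_0^π sin(nx)sin(n'x) dx = ∫_0^π cos(nx)cos(n'x) dx = 0; and by product-to-sum, ∫_0^π sin(nx)cos(n'x) dx = ½∫_0^π [sin((n+n')x) + sin((n−n')x)] dx, which is 0 when n+n' is even and 2n/(n²−n'²) when n+n' is odd (it need not vanish on (0, π)).
  u² squared terms: (2)²·∫sin(4x)² dx = 4·π/2 = 2*π;  (4)²·∫cos(3x)² dx = 16·π/2 = 8*π.
  u² cross terms: 2·(2)·(4)·∫sin(4x)·cos(3x) dx = 16·(8/7) = 128/7.
  So ∫_0^π u² dx = 2*π + 8*π + 128/7 = 128/7 + 10*π.
  (u')² squared terms: (-12)²·∫sin(3x)² dx = 144·π/2 = 72*π;  (8)²·∫cos(4x)² dx = 64·π/2 = 32*π.
  (u')² cross terms: 2·(-12)·(8)·∫sin(3x)·cos(4x) dx = -192·(-6/7) = 1152/7.
  So ∫_0^π (u')² dx = 72*π + 32*π + 1152/7 = 1152/7 + 104*π.
||u||_{H^1}^2 = (128/7 + 10*π) + (1152/7 + 104*π) = 1280/7 + 114*π.


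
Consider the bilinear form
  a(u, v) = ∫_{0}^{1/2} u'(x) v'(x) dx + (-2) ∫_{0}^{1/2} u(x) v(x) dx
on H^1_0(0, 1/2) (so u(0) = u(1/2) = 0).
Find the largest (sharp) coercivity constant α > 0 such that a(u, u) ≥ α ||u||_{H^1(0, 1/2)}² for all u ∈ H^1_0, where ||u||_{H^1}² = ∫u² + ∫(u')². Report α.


α = 2*(-1 + 2*π^2)/(1 + 4*π^2)

Coercivity of a(·,·) on H^1_0(0, 1/2) means a(u, u) ≥ α ||u||_{H^1}² for every u ∈ H^1_0.
The interval has length L = 1/2, and Poincaré/coercivity depend only on L. Here a(u, u) = ∫(u')² + (-2)·∫u².
Here c = -2 < 0 with |c| < (π/L)² = 4*π^2, so coercivity still holds. The condition a(u,u) ≥ α||u||_{H^1}² reads (1−α)∫(u')² ≥ (α−c)∫u². Any admissible α is ≤ 1 (rapidly oscillating u have ∫u²/∫(u')² → 0), and α = 1 would force 0 ≥ (1−c)∫u², impossible since c < 1; so 1−α > 0. By the sharp Poincaré inequality on H^1_0 of an interval of length L, ∫(u')² ≥ (π/L)²∫u² with equality for the first sine mode sin(π(x−x₀)/L) (x₀ the left endpoint), so the inequality holds for all u iff (1−α)(π/L)² ≥ α − c, i.e. α ≤ ((π/L)² + c)/((π/L)² + 1) = (1 + c(L/π)²)/(1 + (L/π)²). (Direct route, valid since c ≤ 0: Poincaré gives c∫u² ≥ c(L/π)²∫(u')², so a(u,u) ≥ (1 + c(L/π)²)∫(u')², while ||u||_{H^1}² ≤ (1 + (L/π)²)∫(u')²; dividing yields the same α.) With (π/L)² = 4*π^2 and c = -2, the largest admissible constant is α = ((π/L)² + c)/((π/L)² + 1).
Simplifying, α = 2*(-1 + 2*π^2)/(1 + 4*π^2).


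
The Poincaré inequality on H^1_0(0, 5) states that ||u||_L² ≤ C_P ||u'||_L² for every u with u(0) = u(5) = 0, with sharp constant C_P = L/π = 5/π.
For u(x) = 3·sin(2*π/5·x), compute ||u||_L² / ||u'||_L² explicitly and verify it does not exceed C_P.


||u||_L² / ||u'||_L² = 5/(2*π) < C_P = 5/π.

u(x) = 3·sin(2*π/5·x), so u'(x) = 6*π*cos(2*π*x/5)/5.
Writing u(x) = A·sin(kπx/L) with A = 3 and k = 2, use ∫_0^L sin²(kπx/L) dx = L/2 and ∫_0^L cos²(kπx/L) dx = L/2.
u² = 9·sin²(2*π/5·x) and (u')² = 36*π^2/25·cos²(2*π/5·x), and each of sin², cos² integrates to L/2 = 5/2 over (0, 5).
∫_0^5 u² dx = 45/2, so ||u||_L² = 3*sqrt(10)/2.
∫_0^5 (u')² dx = 18*π^2/5, so ||u'||_L² = 3*sqrt(10)*π/5.
Ratio ||u||_L² / ||u'||_L² = 5/(2*π).
Sharp Poincaré constant on H^1_0(0, 5) is C_P = L/π = 5/π, achieved by sin(π/5·x).
This is the k = 2 harmonic; the ratio L/(kπ) is strictly less than C_P = L/π, consistent with the sharp inequality ||u||_L² ≤ C_P ||u'||_L².


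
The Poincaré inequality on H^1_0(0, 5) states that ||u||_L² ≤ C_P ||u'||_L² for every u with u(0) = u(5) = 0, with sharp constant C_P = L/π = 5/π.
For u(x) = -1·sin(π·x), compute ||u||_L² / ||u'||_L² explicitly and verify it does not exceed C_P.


||u||_L² / ||u'||_L² = 1/π < C_P = 5/π.

u(x) = -1·sin(π·x), so u'(x) = -π*cos(π*x).
Writing u(x) = A·sin(kπx/L) with A = -1 and k = 5, use ∫_0^L sin²(kπx/L) dx = L/2 and ∫_0^L cos²(kπx/L) dx = L/2.
u² = 1·sin²(π·x) and (u')² = π^2·cos²(π·x), and each of sin², cos² integrates to L/2 = 5/2 over (0, 5).
∫_0^5 u² dx = 5/2, so ||u||_L² = sqrt(10)/2.
∫_0^5 (u')² dx = 5*π^2/2, so ||u'||_L² = sqrt(10)*π/2.
Ratio ||u||_L² / ||u'||_L² = 1/π.
Sharp Poincaré constant on H^1_0(0, 5) is C_P = L/π = 5/π, achieved by sin(π/5·x).
This is the k = 5 harmonic; the ratio L/(kπ) is strictly less than C_P = L/π, consistent with the sharp inequality ||u||_L² ≤ C_P ||u'||_L².


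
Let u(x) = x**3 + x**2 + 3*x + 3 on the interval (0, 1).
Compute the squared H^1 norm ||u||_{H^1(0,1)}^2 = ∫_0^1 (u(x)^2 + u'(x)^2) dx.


||u||_{H^1}^2 = 5776/105

The H^1 norm (squared) on an interval (0, L) is
  ||u||_{H^1}^2 = ∫_0^L u(x)^2 dx + ∫_0^L u'(x)^2 dx.
Compute u'(x) = 3*x**2 + 2*x + 3.
Then u(x)^2 = x**6 + 2*x**5 + 7*x**4 + 12*x**3 + 15*x**2 + 18*x + 9 and u'(x)^2 = 9*x**4 + 12*x**3 + 22*x**2 + 12*x + 9.
Integrate each monomial from 0 to 1 using ∫_0^1 c·x^n dx = c·1^(n+1)/(n+1):
  ∫_0^1 u(x)^2 dx = ∫_0^1 (x^6 + 2*x^5 + 7*x^4 + 12*x^3 + 15*x^2 + 18*x + 9) dx. Term by term:
    ∫_0^1 x^6 dx = 1/7;  ∫_0^1 2*x^5 dx = 1/3;  ∫_0^1 7*x^4 dx = 7/5;
    ∫_0^1 12*x^3 dx = 3;  ∫_0^1 15*x^2 dx = 5;  ∫_0^1 18*x dx = 9;
    ∫_0^1 9 dx = 9.
  Sum: 1/7 + 1/3 + 7/5 + 3 + 5 + 9 + 9 = 2927/105.
  ∫_0^1 u'(x)^2 dx = ∫_0^1 (9*x^4 + 12*x^3 + 22*x^2 + 12*x + 9) dx. Term by term:
    ∫_0^1 9*x^4 dx = 9/5;  ∫_0^1 12*x^3 dx = 3;  ∫_0^1 22*x^2 dx = 22/3;
    ∫_0^1 12*x dx = 6;  ∫_0^1 9 dx = 9.
  Sum: 9/5 + 3 + 22/3 + 6 + 9 = 407/15.
Adding: ||u||_{H^1}^2 = 2927/105 + 407/15 = 5776/105.


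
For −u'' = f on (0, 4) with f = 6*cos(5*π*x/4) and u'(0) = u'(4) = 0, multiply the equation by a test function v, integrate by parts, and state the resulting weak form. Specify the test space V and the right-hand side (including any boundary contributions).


V = H^1(0, 4) (no boundary constraint on v; u is determined up to an additive constant); weak form: ∫_0^4 u'v' dx = ∫_0^4 (6*cos(5*π*x/4)) v dx for all v ∈ V.

Multiply both sides by a test function v and integrate from 0 to 4:
  ∫_0^4 −u''(x) v(x) dx = ∫_0^4 f(x) v(x) dx.
Integrate the LHS by parts once:
  ∫_0^4 −u'' v dx = −[u'(x) v(x)]_0^4 + ∫_0^4 u'(x) v'(x) dx.
Thus ∫_0^4 u'(x) v'(x) dx = ∫_0^4 f(x) v(x) dx + [u'(x) v(x)]_0^4.
Choose V so that boundary terms are either known or forced to vanish.
u has homogeneous Neumann: u'(0) = u'(4) = 0. So [u' v]_0^4 = 0·v(4) − 0·v(0) = 0 for any v; take V = H^1(0, 4).
Weak formulation: find u (satisfying any essential BC) such that ∫_0^4 u'(x) v'(x) dx = ∫_0^4 f v dx for all v ∈ V (homogeneous Neumann, so boundary terms vanish).
Substituting f(x) = 6*cos(5*π*x/4), the right-hand side is ∫_0^4 (6*cos(5*π*x/4)) v dx.
Compatibility check (pure Neumann): taking v ≡ 1 ∈ V gives 0 = ∫_0^4 f dx + (0) − (0), i.e. ∫_0^4 f dx must equal u'(0) − u'(4) = 0. Indeed ∫_0^4 (6*cos(5*π*x/4)) dx = 0, so the data are compatible. The solution is then unique only up to an additive constant (fix it e.g. by requiring ∫_0^4 u dx = 0).


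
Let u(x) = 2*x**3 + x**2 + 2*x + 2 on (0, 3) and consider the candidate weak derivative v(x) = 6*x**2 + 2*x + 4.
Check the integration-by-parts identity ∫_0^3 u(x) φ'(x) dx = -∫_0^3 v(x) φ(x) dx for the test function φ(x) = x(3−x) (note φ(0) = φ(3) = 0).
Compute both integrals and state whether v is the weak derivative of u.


LHS = -477/5, RHS = -522/5. No, v is not the weak derivative of u.

u(x) = 2*x**3 + x**2 + 2*x + 2, classical derivative u'(x) = 6*x**2 + 2*x + 2.
φ(x) = x(3−x), so φ'(x) = 3 - 2*x.
Note φ(0) = φ(3) = 0, so the boundary term u·φ vanishes.
LHS = ∫_0^3 u(x) φ'(x) dx = ∫_0^3 (-4*x^4 + 4*x^3 - x^2 + 2*x + 6) dx. Term by term:
  ∫_0^3 -4*x^4 dx = -972/5;  ∫_0^3 4*x^3 dx = 81;  ∫_0^3 -x^2 dx = -9;
  ∫_0^3 2*x dx = 9;  ∫_0^3 6 dx = 18.
Sum: -972/5 + 81 − 9 + 9 + 18 = -477/5.
So LHS = -477/5.
∫_0^3 v(x) φ(x) dx = ∫_0^3 (-6*x^4 + 16*x^3 + 2*x^2 + 12*x) dx. Term by term:
  ∫_0^3 -6*x^4 dx = -1458/5;  ∫_0^3 16*x^3 dx = 324;  ∫_0^3 2*x^2 dx = 18;
  ∫_0^3 12*x dx = 54.
Sum: -1458/5 + 324 + 18 + 54 = 522/5.
So RHS = -∫_0^3 v(x) φ(x) dx = -522/5.
LHS − RHS = 9 ≠ 0, so the identity fails.
(For a valid weak derivative the identity must hold for EVERY test function, in particular this one. The failure shows v is NOT the weak derivative of u.)
Correct weak derivative would be u'(x) = 6*x**2 + 2*x + 2.


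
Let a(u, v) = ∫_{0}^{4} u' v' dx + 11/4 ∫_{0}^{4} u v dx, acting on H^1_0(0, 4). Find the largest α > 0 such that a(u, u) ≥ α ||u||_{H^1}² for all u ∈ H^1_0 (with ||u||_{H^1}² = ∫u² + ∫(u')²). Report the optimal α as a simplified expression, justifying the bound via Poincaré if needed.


α = 1

Coercivity of a(·,·) on H^1_0(0, 4) means a(u, u) ≥ α ||u||_{H^1}² for every u ∈ H^1_0.
The interval has length L = 4, and Poincaré/coercivity depend only on L. Here a(u, u) = ∫(u')² + (11/4)·∫u².
Here c = 11/4 ≥ 1, so a(u,u) = ∫(u')² + c∫u² ≥ ∫(u')² + ∫u² = ||u||_{H^1}², i.e. α = 1 works. No larger α is possible: a(u,u) ≥ α||u||_{H^1}² means (1−α)∫(u')² ≥ (α−c)∫u², and for the modes u_n = sin(nπ(x−x₀)/L) (x₀ the left endpoint) one has ∫u_n²/∫(u_n')² = (L/(nπ))² → 0, so a(u_n,u_n)/||u_n||_{H^1}² → 1. Hence the optimal constant is α = 1.
Therefore α = 1.


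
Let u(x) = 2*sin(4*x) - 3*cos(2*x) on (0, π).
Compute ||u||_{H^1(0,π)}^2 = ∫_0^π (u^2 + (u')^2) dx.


||u||_{H^1(0,π)}^2 = 113*π/2

u'(x) = 6*sin(2*x) + 8*cos(4*x).
Expand u² and (u')² and integrate term by term on (0, π), using: for integers n ≥ 1, ∫_0^π sin²(nx) dx = ∫_0^π cos²(nx) dx = π/2; for n ≠ n', ∫_0^π sin(nx)sin(n'x) dx = ∫_0^π cos(nx)cos(n'x) dx = 0; and by product-to-sum, ∫_0^π sin(nx)cos(n'x) dx = ½∫_0^π [sin((n+n')x) + sin((n−n')x)] dx, which is 0 when n+n' is even and 2n/(n²−n'²) when n+n' is odd (it need not vanish on (0, π)).
  u² squared terms: (-3)²·∫cos(2x)² dx = 9·π/2 = 9*π/2;  (2)²·∫sin(4x)² dx = 4·π/2 = 2*π.
  u² cross terms: 2·(-3)·(2)·∫cos(2x)·sin(4x) dx = -12·(0) = 0.
  So ∫_0^π u² dx = 9*π/2 + 2*π + 0 = 13*π/2.
  (u')² squared terms: (6)²·∫sin(2x)² dx = 36·π/2 = 18*π;  (8)²·∫cos(4x)² dx = 64·π/2 = 32*π.
  (u')² cross terms: 2·(6)·(8)·∫sin(2x)·cos(4x) dx = 96·(0) = 0.
  So ∫_0^π (u')² dx = 18*π + 32*π + 0 = 50*π.
||u||_{H^1}^2 = (13*π/2) + (50*π) = 113*π/2.


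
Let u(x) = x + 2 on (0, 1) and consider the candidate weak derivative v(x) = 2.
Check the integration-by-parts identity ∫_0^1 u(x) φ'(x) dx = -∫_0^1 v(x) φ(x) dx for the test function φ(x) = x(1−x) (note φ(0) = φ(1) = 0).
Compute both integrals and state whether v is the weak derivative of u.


LHS = -1/6, RHS = -1/3. No, v is not the weak derivative of u.

u(x) = x + 2, classical derivative u'(x) = 1.
φ(x) = x(1−x), so φ'(x) = 1 - 2*x.
Note φ(0) = φ(1) = 0, so the boundary term u·φ vanishes.
LHS = ∫_0^1 u(x) φ'(x) dx = ∫_0^1 (-2*x^2 - 3*x + 2) dx. Term by term:
  ∫_0^1 -2*x^2 dx = -2/3;  ∫_0^1 -3*x dx = -3/2;  ∫_0^1 2 dx = 2.
Sum: -2/3 − 3/2 + 2 = -1/6.
So LHS = -1/6.
∫_0^1 v(x) φ(x) dx = ∫_0^1 (-2*x^2 + 2*x) dx. Term by term:
  ∫_0^1 -2*x^2 dx = -2/3;  ∫_0^1 2*x dx = 1.
Sum: -2/3 + 1 = 1/3.
So RHS = -∫_0^1 v(x) φ(x) dx = -1/3.
LHS − RHS = 1/6 ≠ 0, so the identity fails.
(For a valid weak derivative the identity must hold for EVERY test function, in particular this one. The failure shows v is NOT the weak derivative of u.)
Correct weak derivative would be u'(x) = 1.


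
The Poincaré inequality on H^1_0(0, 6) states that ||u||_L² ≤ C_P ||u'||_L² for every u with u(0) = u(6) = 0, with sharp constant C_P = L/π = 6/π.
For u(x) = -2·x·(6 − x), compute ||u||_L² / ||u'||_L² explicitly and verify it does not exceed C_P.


||u||_L² / ||u'||_L² = 3*sqrt(10)/5 < C_P = 6/π.

u(x) = -2·x·(6 − x), so u'(x) = 4*x - 12.
u(x) = -2·x·(6 − x) vanishes at x = 0 and x = 6, so u ∈ H^1_0(0, 6). Differentiate via the product rule and integrate the resulting polynomials term by term.
  ∫_0^6 u² dx = ∫_0^6 (4*x^4 - 48*x^3 + 144*x^2) dx. Term by term:
    ∫_0^6 4*x^4 dx = 31104/5;  ∫_0^6 -48*x^3 dx = -15552;  ∫_0^6 144*x^2 dx = 10368.
  Sum: 31104/5 − 15552 + 10368 = 5184/5.
  ∫_0^6 (u')² dx = ∫_0^6 (16*x^2 - 96*x + 144) dx. Term by term:
    ∫_0^6 16*x^2 dx = 1152;  ∫_0^6 -96*x dx = -1728;  ∫_0^6 144 dx = 864.
  Sum: 1152 − 1728 + 864 = 288.
∫_0^6 u² dx = 5184/5, so ||u||_L² = 72*sqrt(5)/5.
∫_0^6 (u')² dx = 288, so ||u'||_L² = 12*sqrt(2).
Ratio ||u||_L² / ||u'||_L² = 3*sqrt(10)/5.
Sharp Poincaré constant on H^1_0(0, 6) is C_P = L/π = 6/π, achieved by sin(π/6·x).
A polynomial bump cannot attain the sharp Poincaré constant (only the first sine eigenfunction does), so the ratio is strictly less than C_P, consistent with ||u||_L² ≤ C_P ||u'||_L².


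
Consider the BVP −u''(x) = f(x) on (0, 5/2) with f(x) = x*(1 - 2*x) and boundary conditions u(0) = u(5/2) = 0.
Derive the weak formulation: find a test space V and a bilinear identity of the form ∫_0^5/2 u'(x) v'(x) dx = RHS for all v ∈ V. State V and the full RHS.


V = H^1_0(0, 5/2) (so v(0) = v(5/2) = 0); weak form: ∫_0^5/2 u'v' dx = ∫_0^5/2 (x*(1 - 2*x)) v dx for all v ∈ V.

Multiply both sides by a test function v and integrate from 0 to 5/2:
  ∫_0^5/2 −u''(x) v(x) dx = ∫_0^5/2 f(x) v(x) dx.
Integrate the LHS by parts once:
  ∫_0^5/2 −u'' v dx = −[u'(x) v(x)]_0^5/2 + ∫_0^5/2 u'(x) v'(x) dx.
Thus ∫_0^5/2 u'(x) v'(x) dx = ∫_0^5/2 f(x) v(x) dx + [u'(x) v(x)]_0^5/2.
Choose V so that boundary terms are either known or forced to vanish.
u is Dirichlet: u(0) = u(5/2) = 0. Let V = H^1_0(0, 5/2); then v(0) = v(5/2) = 0, and [u' v]_0^5/2 = 0.
Weak formulation: find u (satisfying any essential BC) such that ∫_0^5/2 u'(x) v'(x) dx = ∫_0^5/2 f v dx for all v ∈ V.
Substituting f(x) = x*(1 - 2*x), the right-hand side is ∫_0^5/2 (x*(1 - 2*x)) v dx.


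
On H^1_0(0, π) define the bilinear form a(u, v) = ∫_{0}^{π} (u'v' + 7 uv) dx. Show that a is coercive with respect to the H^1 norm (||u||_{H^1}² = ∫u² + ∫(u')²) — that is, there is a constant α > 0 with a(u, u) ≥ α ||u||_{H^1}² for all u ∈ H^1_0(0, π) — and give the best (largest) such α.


α = 1

Coercivity of a(·,·) on H^1_0(0, π) means a(u, u) ≥ α ||u||_{H^1}² for every u ∈ H^1_0.
The interval has length L = π, and Poincaré/coercivity depend only on L. Here a(u, u) = ∫(u')² + (7)·∫u².
Here c = 7 ≥ 1, so a(u,u) = ∫(u')² + c∫u² ≥ ∫(u')² + ∫u² = ||u||_{H^1}², i.e. α = 1 works. No larger α is possible: a(u,u) ≥ α||u||_{H^1}² means (1−α)∫(u')² ≥ (α−c)∫u², and for the modes u_n = sin(nπ(x−x₀)/L) (x₀ the left endpoint) one has ∫u_n²/∫(u_n')² = (L/(nπ))² → 0, so a(u_n,u_n)/||u_n||_{H^1}² → 1. Hence the optimal constant is α = 1.
Therefore α = 1.


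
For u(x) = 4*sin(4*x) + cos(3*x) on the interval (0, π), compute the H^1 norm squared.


||u||_{H^1(0,π)}^2 = 640/7 + 141*π

u'(x) = -3*sin(3*x) + 16*cos(4*x).
Expand u² and (u')² and integrate term by term on (0, π), using: for integers n ≥ 1, ∫_0^π sin²(nx) dx = ∫_0^π cos²(nx) dx = π/2; for n ≠ n', ∫_0^π sin(nx)sin(n'x) dx = ∫_0^π cos(nx)cos(n'x) dx = 0; and by product-to-sum, ∫_0^π sin(nx)cos(n'x) dx = ½∫_0^π [sin((n+n')x) + sin((n−n')x)] dx, which is 0 when n+n' is even and 2n/(n²−n'²) when n+n' is odd (it need not vanish on (0, π)).
  u² squared terms: (4)²·∫sin(4x)² dx = 16·π/2 = 8*π;  (1)²·∫cos(3x)² dx = 1·π/2 = π/2.
  u² cross terms: 2·(4)·(1)·∫sin(4x)·cos(3x) dx = 8·(8/7) = 64/7.
  So ∫_0^π u² dx = 8*π + π/2 + 64/7 = 64/7 + 17*π/2.
  (u')² squared terms: (-3)²·∫sin(3x)² dx = 9·π/2 = 9*π/2;  (16)²·∫cos(4x)² dx = 256·π/2 = 128*π.
  (u')² cross terms: 2·(-3)·(16)·∫sin(3x)·cos(4x) dx = -96·(-6/7) = 576/7.
  So ∫_0^π (u')² dx = 9*π/2 + 128*π + 576/7 = 576/7 + 265*π/2.
||u||_{H^1}^2 = (64/7 + 17*π/2) + (576/7 + 265*π/2) = 640/7 + 141*π.


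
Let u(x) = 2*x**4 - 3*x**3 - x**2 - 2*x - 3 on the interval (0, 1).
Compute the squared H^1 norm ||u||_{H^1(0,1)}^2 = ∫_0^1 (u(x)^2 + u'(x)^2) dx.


||u||_{H^1}^2 = 2560/63

The H^1 norm (squared) on an interval (0, L) is
  ||u||_{H^1}^2 = ∫_0^L u(x)^2 dx + ∫_0^L u'(x)^2 dx.
Compute u'(x) = 8*x**3 - 9*x**2 - 2*x - 2.
Then u(x)^2 = 4*x**8 - 12*x**7 + 5*x**6 - 2*x**5 + x**4 + 22*x**3 + 10*x**2 + 12*x + 9 and u'(x)^2 = 64*x**6 - 144*x**5 + 49*x**4 + 4*x**3 + 40*x**2 + 8*x + 4.
Integrate each monomial from 0 to 1 using ∫_0^1 c·x^n dx = c·1^(n+1)/(n+1):
  ∫_0^1 u(x)^2 dx = ∫_0^1 (4*x^8 - 12*x^7 + 5*x^6 - 2*x^5 + x^4 + 22*x^3 + 10*x^2 + 12*x + 9) dx. Term by term:
    ∫_0^1 4*x^8 dx = 4/9;  ∫_0^1 -12*x^7 dx = -3/2;  ∫_0^1 5*x^6 dx = 5/7;
    ∫_0^1 -2*x^5 dx = -1/3;  ∫_0^1 x^4 dx = 1/5;  ∫_0^1 22*x^3 dx = 11/2;
    ∫_0^1 10*x^2 dx = 10/3;  ∫_0^1 12*x dx = 6;  ∫_0^1 9 dx = 9.
  Sum: 4/9 − 3/2 + 5/7 − 1/3 + 1/5 + 11/2 + 10/3 + 6 + 9 = 7358/315.
  ∫_0^1 u'(x)^2 dx = ∫_0^1 (64*x^6 - 144*x^5 + 49*x^4 + 4*x^3 + 40*x^2 + 8*x + 4) dx. Term by term:
    ∫_0^1 64*x^6 dx = 64/7;  ∫_0^1 -144*x^5 dx = -24;  ∫_0^1 49*x^4 dx = 49/5;
    ∫_0^1 4*x^3 dx = 1;  ∫_0^1 40*x^2 dx = 40/3;  ∫_0^1 8*x dx = 4;
    ∫_0^1 4 dx = 4.
  Sum: 64/7 − 24 + 49/5 + 1 + 40/3 + 4 + 4 = 1814/105.
Adding: ||u||_{H^1}^2 = 7358/315 + 1814/105 = 2560/63.


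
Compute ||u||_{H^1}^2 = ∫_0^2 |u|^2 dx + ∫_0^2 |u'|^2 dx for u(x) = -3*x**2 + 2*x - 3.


||u||_{H^1}^2 = 1774/15

The H^1 norm (squared) on an interval (0, L) is
  ||u||_{H^1}^2 = ∫_0^L u(x)^2 dx + ∫_0^L u'(x)^2 dx.
Compute u'(x) = 2 - 6*x.
Then u(x)^2 = 9*x**4 - 12*x**3 + 22*x**2 - 12*x + 9 and u'(x)^2 = 36*x**2 - 24*x + 4.
Integrate each monomial from 0 to 2 using ∫_0^2 c·x^n dx = c·2^(n+1)/(n+1):
  ∫_0^2 u(x)^2 dx = ∫_0^2 (9*x^4 - 12*x^3 + 22*x^2 - 12*x + 9) dx. Term by term:
    ∫_0^2 9*x^4 dx = 288/5;  ∫_0^2 -12*x^3 dx = -48;  ∫_0^2 22*x^2 dx = 176/3;
    ∫_0^2 -12*x dx = -24;  ∫_0^2 9 dx = 18.
  Sum: 288/5 − 48 + 176/3 − 24 + 18 = 934/15.
  ∫_0^2 u'(x)^2 dx = ∫_0^2 (36*x^2 - 24*x + 4) dx. Term by term:
    ∫_0^2 36*x^2 dx = 96;  ∫_0^2 -24*x dx = -48;  ∫_0^2 4 dx = 8.
  Sum: 96 − 48 + 8 = 56.
Adding: ||u||_{H^1}^2 = 934/15 + 56 = 1774/15.


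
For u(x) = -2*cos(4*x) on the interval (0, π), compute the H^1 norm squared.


||u||_{H^1(0,π)}^2 = 34*π

u'(x) = 8*sin(4*x).
Expand u² and (u')² and integrate term by term on (0, π), using: for integers n ≥ 1, ∫_0^π sin²(nx) dx = ∫_0^π cos²(nx) dx = π/2; for n ≠ n', ∫_0^π sin(nx)sin(n'x) dx = ∫_0^π cos(nx)cos(n'x) dx = 0; and by product-to-sum, ∫_0^π sin(nx)cos(n'x) dx = ½∫_0^π [sin((n+n')x) + sin((n−n')x)] dx, which is 0 when n+n' is even and 2n/(n²−n'²) when n+n' is odd (it need not vanish on (0, π)).
  u² squared terms: (-2)²·∫cos(4x)² dx = 4·π/2 = 2*π.
  So ∫_0^π u² dx = 2*π.
  (u')² squared terms: (8)²·∫sin(4x)² dx = 64·π/2 = 32*π.
  So ∫_0^π (u')² dx = 32*π.
||u||_{H^1}^2 = (2*π) + (32*π) = 34*π.


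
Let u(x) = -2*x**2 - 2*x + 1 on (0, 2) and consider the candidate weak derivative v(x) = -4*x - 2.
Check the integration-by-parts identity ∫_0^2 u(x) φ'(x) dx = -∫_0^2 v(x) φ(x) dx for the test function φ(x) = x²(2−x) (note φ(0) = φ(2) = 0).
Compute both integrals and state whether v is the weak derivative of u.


LHS = 136/15, RHS = 136/15. Yes, v = u' weakly.

u(x) = -2*x**2 - 2*x + 1, classical derivative u'(x) = -4*x - 2.
φ(x) = x²(2−x), so φ'(x) = x*(4 - 3*x).
Note φ(0) = φ(2) = 0, so the boundary term u·φ vanishes.
LHS = ∫_0^2 u(x) φ'(x) dx = ∫_0^2 (6*x^4 - 2*x^3 - 11*x^2 + 4*x) dx. Term by term:
  ∫_0^2 6*x^4 dx = 192/5;  ∫_0^2 -2*x^3 dx = -8;  ∫_0^2 -11*x^2 dx = -88/3;
  ∫_0^2 4*x dx = 8.
Sum: 192/5 − 8 − 88/3 + 8 = 136/15.
So LHS = 136/15.
∫_0^2 v(x) φ(x) dx = ∫_0^2 (4*x^4 - 6*x^3 - 4*x^2) dx. Term by term:
  ∫_0^2 4*x^4 dx = 128/5;  ∫_0^2 -6*x^3 dx = -24;  ∫_0^2 -4*x^2 dx = -32/3.
Sum: 128/5 − 24 − 32/3 = -136/15.
So RHS = -∫_0^2 v(x) φ(x) dx = 136/15.
LHS = RHS, so the identity holds for this test φ.
Moreover u is smooth here and v(x) = u'(x) = -4*x - 2 pointwise, so the identity holds for every test function. Hence v is the weak derivative of u.


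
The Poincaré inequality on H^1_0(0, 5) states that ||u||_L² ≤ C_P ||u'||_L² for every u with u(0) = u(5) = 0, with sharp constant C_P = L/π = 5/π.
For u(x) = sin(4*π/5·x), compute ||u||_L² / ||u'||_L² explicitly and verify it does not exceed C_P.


||u||_L² / ||u'||_L² = 5/(4*π) < C_P = 5/π.

u(x) = sin(4*π/5·x), so u'(x) = 4*π*cos(4*π*x/5)/5.
Writing u(x) = A·sin(kπx/L) with A = 1 and k = 4, use ∫_0^L sin²(kπx/L) dx = L/2 and ∫_0^L cos²(kπx/L) dx = L/2.
u² = 1·sin²(4*π/5·x) and (u')² = 16*π^2/25·cos²(4*π/5·x), and each of sin², cos² integrates to L/2 = 5/2 over (0, 5).
∫_0^5 u² dx = 5/2, so ||u||_L² = sqrt(10)/2.
∫_0^5 (u')² dx = 8*π^2/5, so ||u'||_L² = 2*sqrt(10)*π/5.
Ratio ||u||_L² / ||u'||_L² = 5/(4*π).
Sharp Poincaré constant on H^1_0(0, 5) is C_P = L/π = 5/π, achieved by sin(π/5·x).
This is the k = 4 harmonic; the ratio L/(kπ) is strictly less than C_P = L/π, consistent with the sharp inequality ||u||_L² ≤ C_P ||u'||_L².


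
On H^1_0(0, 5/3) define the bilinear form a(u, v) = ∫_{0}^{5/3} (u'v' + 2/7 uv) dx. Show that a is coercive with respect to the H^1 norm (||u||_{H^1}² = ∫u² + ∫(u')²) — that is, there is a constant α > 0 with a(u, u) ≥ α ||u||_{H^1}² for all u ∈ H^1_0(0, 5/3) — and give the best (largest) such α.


α = (50 + 63*π^2)/(7*(25 + 9*π^2))

Coercivity of a(·,·) on H^1_0(0, 5/3) means a(u, u) ≥ α ||u||_{H^1}² for every u ∈ H^1_0.
The interval has length L = 5/3, and Poincaré/coercivity depend only on L. Here a(u, u) = ∫(u')² + (2/7)·∫u².
Here 0 < c = 2/7 < 1. The condition a(u,u) ≥ α||u||_{H^1}² reads (1−α)∫(u')² ≥ (α−c)∫u². Any admissible α is ≤ 1 (rapidly oscillating u have ∫u²/∫(u')² → 0), and α = 1 would force 0 ≥ (1−c)∫u², impossible since c < 1; so 1−α > 0. By the sharp Poincaré inequality on H^1_0 of an interval of length L, ∫(u')² ≥ (π/L)²∫u² with equality for the first sine mode sin(π(x−x₀)/L) (x₀ the left endpoint), so the inequality holds for all u iff (1−α)(π/L)² ≥ α − c, i.e. α ≤ ((π/L)² + c)/((π/L)² + 1) = (1 + c(L/π)²)/(1 + (L/π)²). With (π/L)² = 9*π^2/25 and c = 2/7, the largest admissible constant is α = ((π/L)² + c)/((π/L)² + 1).
Simplifying, α = (50 + 63*π^2)/(7*(25 + 9*π^2)).


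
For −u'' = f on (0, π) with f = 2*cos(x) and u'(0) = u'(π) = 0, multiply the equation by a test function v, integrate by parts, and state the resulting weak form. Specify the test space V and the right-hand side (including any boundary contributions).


V = H^1(0, π) (no boundary constraint on v; u is determined up to an additive constant); weak form: ∫_0^π u'v' dx = ∫_0^π (2*cos(x)) v dx for all v ∈ V.

Multiply both sides by a test function v and integrate from 0 to π:
  ∫_0^π −u''(x) v(x) dx = ∫_0^π f(x) v(x) dx.
Integrate the LHS by parts once:
  ∫_0^π −u'' v dx = −[u'(x) v(x)]_0^π + ∫_0^π u'(x) v'(x) dx.
Thus ∫_0^π u'(x) v'(x) dx = ∫_0^π f(x) v(x) dx + [u'(x) v(x)]_0^π.
Choose V so that boundary terms are either known or forced to vanish.
u has homogeneous Neumann: u'(0) = u'(π) = 0. So [u' v]_0^π = 0·v(π) − 0·v(0) = 0 for any v; take V = H^1(0, π).
Weak formulation: find u (satisfying any essential BC) such that ∫_0^π u'(x) v'(x) dx = ∫_0^π f v dx for all v ∈ V (homogeneous Neumann, so boundary terms vanish).
Substituting f(x) = 2*cos(x), the right-hand side is ∫_0^π (2*cos(x)) v dx.
Compatibility check (pure Neumann): taking v ≡ 1 ∈ V gives 0 = ∫_0^π f dx + (0) − (0), i.e. ∫_0^π f dx must equal u'(0) − u'(π) = 0. Indeed ∫_0^π (2*cos(x)) dx = 0, so the data are compatible. The solution is then unique only up to an additive constant (fix it e.g. by requiring ∫_0^π u dx = 0).


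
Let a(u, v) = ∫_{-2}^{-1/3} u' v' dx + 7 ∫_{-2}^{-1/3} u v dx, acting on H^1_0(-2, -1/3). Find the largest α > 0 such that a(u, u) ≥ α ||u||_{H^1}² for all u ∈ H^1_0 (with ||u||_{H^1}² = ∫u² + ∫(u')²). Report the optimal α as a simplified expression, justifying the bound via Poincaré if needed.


α = 1

Coercivity of a(·,·) on H^1_0(-2, -1/3) means a(u, u) ≥ α ||u||_{H^1}² for every u ∈ H^1_0.
The interval has length L = 5/3, and Poincaré/coercivity depend only on L. Here a(u, u) = ∫(u')² + (7)·∫u².
Here c = 7 ≥ 1, so a(u,u) = ∫(u')² + c∫u² ≥ ∫(u')² + ∫u² = ||u||_{H^1}², i.e. α = 1 works. No larger α is possible: a(u,u) ≥ α||u||_{H^1}² means (1−α)∫(u')² ≥ (α−c)∫u², and for the modes u_n = sin(nπ(x−x₀)/L) (x₀ the left endpoint) one has ∫u_n²/∫(u_n')² = (L/(nπ))² → 0, so a(u_n,u_n)/||u_n||_{H^1}² → 1. Hence the optimal constant is α = 1.
Therefore α = 1.


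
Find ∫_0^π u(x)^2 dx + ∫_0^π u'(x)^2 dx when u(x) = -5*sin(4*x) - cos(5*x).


||u||_{H^1(0,π)}^2 = -2080/9 + 451*π/2

u'(x) = 5*sin(5*x) - 20*cos(4*x).
Expand u² and (u')² and integrate term by term on (0, π), using: for integers n ≥ 1, ∫_0^π sin²(nx) dx = ∫_0^π cos²(nx) dx = π/2; for n ≠ n', ∫_0^π sin(nx)sin(n'x) dx = ∫_0^π cos(nx)cos(n'x) dx = 0; and by product-to-sum, ∫_0^π sin(nx)cos(n'x) dx = ½∫_0^π [sin((n+n')x) + sin((n−n')x)] dx, which is 0 when n+n' is even and 2n/(n²−n'²) when n+n' is odd (it need not vanish on (0, π)).
  u² squared terms: (-1)²·∫cos(5x)² dx = 1·π/2 = π/2;  (-5)²·∫sin(4x)² dx = 25·π/2 = 25*π/2.
  u² cross terms: 2·(-1)·(-5)·∫cos(5x)·sin(4x) dx = 10·(-8/9) = -80/9.
  So ∫_0^π u² dx = π/2 + 25*π/2 − 80/9 = -80/9 + 13*π.
  (u')² squared terms: (-20)²·∫cos(4x)² dx = 400·π/2 = 200*π;  (5)²·∫sin(5x)² dx = 25·π/2 = 25*π/2.
  (u')² cross terms: 2·(-20)·(5)·∫cos(4x)·sin(5x) dx = -200·(10/9) = -2000/9.
  So ∫_0^π (u')² dx = 200*π + 25*π/2 − 2000/9 = -2000/9 + 425*π/2.
||u||_{H^1}^2 = (-80/9 + 13*π) + (-2000/9 + 425*π/2) = -2080/9 + 451*π/2.


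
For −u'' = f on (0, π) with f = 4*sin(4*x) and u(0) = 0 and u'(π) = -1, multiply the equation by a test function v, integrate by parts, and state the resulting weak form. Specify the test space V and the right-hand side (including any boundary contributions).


V = {v ∈ H^1(0, π) : v(0) = 0} (test functions vanish at x = 0 where u is specified); weak form: ∫_0^π u'v' dx = ∫_0^π (4*sin(4*x)) v dx − v(π) for all v ∈ V.

Multiply both sides by a test function v and integrate from 0 to π:
  ∫_0^π −u''(x) v(x) dx = ∫_0^π f(x) v(x) dx.
Integrate the LHS by parts once:
  ∫_0^π −u'' v dx = −[u'(x) v(x)]_0^π + ∫_0^π u'(x) v'(x) dx.
Thus ∫_0^π u'(x) v'(x) dx = ∫_0^π f(x) v(x) dx + [u'(x) v(x)]_0^π.
Choose V so that boundary terms are either known or forced to vanish.
Mixed BC: u(0) = 0 (Dirichlet) and u'(π) = -1 (Neumann). Define V = {v ∈ H^1(0, π) : v(0) = 0}. Then [u' v]_0^π = u'(π)·v(π) − u'(0)·0 = − v(π).
Weak formulation: find u (satisfying any essential BC) such that ∫_0^π u'(x) v'(x) dx = ∫_0^π f v dx − v(π) for all v ∈ V (Dirichlet at 0 absorbed into V; Neumann datum at x = π contributes the boundary term).
Substituting f(x) = 4*sin(4*x), the right-hand side is ∫_0^π (4*sin(4*x)) v dx − v(π).


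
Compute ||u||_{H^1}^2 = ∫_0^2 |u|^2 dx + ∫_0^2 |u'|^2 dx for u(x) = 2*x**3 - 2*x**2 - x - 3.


||u||_{H^1}^2 = 3064/35

The H^1 norm (squared) on an interval (0, L) is
  ||u||_{H^1}^2 = ∫_0^L u(x)^2 dx + ∫_0^L u'(x)^2 dx.
Compute u'(x) = 6*x**2 - 4*x - 1.
Then u(x)^2 = 4*x**6 - 8*x**5 - 8*x**3 + 13*x**2 + 6*x + 9 and u'(x)^2 = 36*x**4 - 48*x**3 + 4*x**2 + 8*x + 1.
Integrate each monomial from 0 to 2 using ∫_0^2 c·x^n dx = c·2^(n+1)/(n+1):
  ∫_0^2 u(x)^2 dx = ∫_0^2 (4*x^6 - 8*x^5 - 8*x^3 + 13*x^2 + 6*x + 9) dx. Term by term:
    ∫_0^2 4*x^6 dx = 512/7;  ∫_0^2 -8*x^5 dx = -256/3;  ∫_0^2 -8*x^3 dx = -32;
    ∫_0^2 13*x^2 dx = 104/3;  ∫_0^2 6*x dx = 12;  ∫_0^2 9 dx = 18.
  Sum: 512/7 − 256/3 − 32 + 104/3 + 12 + 18 = 430/21.
  ∫_0^2 u'(x)^2 dx = ∫_0^2 (36*x^4 - 48*x^3 + 4*x^2 + 8*x + 1) dx. Term by term:
    ∫_0^2 36*x^4 dx = 1152/5;  ∫_0^2 -48*x^3 dx = -192;  ∫_0^2 4*x^2 dx = 32/3;
    ∫_0^2 8*x dx = 16;  ∫_0^2 1 dx = 2.
  Sum: 1152/5 − 192 + 32/3 + 16 + 2 = 1006/15.
Adding: ||u||_{H^1}^2 = 430/21 + 1006/15 = 3064/35.
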